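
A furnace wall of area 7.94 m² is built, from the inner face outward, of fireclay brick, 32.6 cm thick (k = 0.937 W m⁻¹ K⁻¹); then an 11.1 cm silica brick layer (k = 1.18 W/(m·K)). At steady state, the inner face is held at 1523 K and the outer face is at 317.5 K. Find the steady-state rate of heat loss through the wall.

Q = 21.7 kW

Series thermal resistances, inner to outer:
  R_fireclay brick = L/(kA) = 0.326/(0.937·7.94) = 0.04382 K/W
  R_silica brick = L/(kA) = 0.111/(1.18·7.94) = 0.01185 K/W
ΣR = 0.04382 + 0.01185 = 0.05567 K/W
Q = ΔT/ΣR = (1523 K − 317.5 K)/0.05567 = 21700 W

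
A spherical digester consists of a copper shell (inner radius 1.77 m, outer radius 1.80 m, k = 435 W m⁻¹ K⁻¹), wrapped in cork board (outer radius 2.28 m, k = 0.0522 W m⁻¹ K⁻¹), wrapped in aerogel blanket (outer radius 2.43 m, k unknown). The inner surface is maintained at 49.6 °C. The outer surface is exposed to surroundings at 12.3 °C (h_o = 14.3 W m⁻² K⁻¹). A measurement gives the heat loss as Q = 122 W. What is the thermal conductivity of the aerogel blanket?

k = 0.0170 W/m·K

ΣR = ΔT/Q = |49.6 − 12.3|/122 = 0.3057 K/W
Known resistances:
  R_copper = (1/1.77 − 1/1.80)/(4πk) = 0.009416/(4π·435) = 1.723×10^-6 K/W
  R_cork board = (1/1.80 − 1/2.28)/(4πk) = 0.1170/(4π·0.0522) = 0.1783 K/W
  R_conv,out = 1/(4πr²h) = 1/(4π·2.43²·14.3) = 9.424×10^-4 K/W
R_aerogel blanket = ΣR − ΣR_known = 0.3057 − 0.1792 = 0.1265 K/W
(1/r₁−1/r₂)/(4πk) = 0.1265 ⇒ k = 0.02707/(4π·0.1265) = 0.0170 W/m·K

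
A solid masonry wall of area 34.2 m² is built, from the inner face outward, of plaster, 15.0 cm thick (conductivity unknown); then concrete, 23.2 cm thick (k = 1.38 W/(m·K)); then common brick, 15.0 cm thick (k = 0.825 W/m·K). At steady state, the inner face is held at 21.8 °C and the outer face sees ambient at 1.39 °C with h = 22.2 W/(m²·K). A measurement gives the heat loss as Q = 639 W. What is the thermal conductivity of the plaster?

k = 0.215 W/m·K

ΣR = ΔT/Q = |21.8 − 1.39|/639 = 0.03194 K/W
Known resistances:
  R_concrete = L/(kA) = 0.232/(1.38·34.2) = 0.004916 K/W
  R_common brick = L/(kA) = 0.150/(0.825·34.2) = 0.005316 K/W
  R_conv,out = 1/(hA) = 1/(22.2·34.2) = 0.001317 K/W
R_plaster = ΣR − ΣR_known = 0.03194 − 0.01155 = 0.02039 K/W
L/(kA) = 0.02039 ⇒ k = 0.150/(0.02039·34.2) = 0.215 W/m·K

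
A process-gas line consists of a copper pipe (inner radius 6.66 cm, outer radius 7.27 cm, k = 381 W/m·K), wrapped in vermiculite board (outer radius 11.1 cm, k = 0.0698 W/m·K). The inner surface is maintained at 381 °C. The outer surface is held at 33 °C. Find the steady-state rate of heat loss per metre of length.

Q' = 361 W/m

Resistance network (inner→outer):
  R'_copper = ln(0.0727/0.0666)/(2πk) = 0.08764/(2π·381) = 3.661×10^-5 m·K/W
  R'_vermiculite board = ln(0.111/0.0727)/(2πk) = 0.4232/(2π·0.0698) = 0.9649 m·K/W
ΣR = 3.661×10^-5 + 0.9649 = 0.9649 m·K/W
Q' = ΔT/ΣR = (381 °C − 33 °C)/0.9649 = 361 W/m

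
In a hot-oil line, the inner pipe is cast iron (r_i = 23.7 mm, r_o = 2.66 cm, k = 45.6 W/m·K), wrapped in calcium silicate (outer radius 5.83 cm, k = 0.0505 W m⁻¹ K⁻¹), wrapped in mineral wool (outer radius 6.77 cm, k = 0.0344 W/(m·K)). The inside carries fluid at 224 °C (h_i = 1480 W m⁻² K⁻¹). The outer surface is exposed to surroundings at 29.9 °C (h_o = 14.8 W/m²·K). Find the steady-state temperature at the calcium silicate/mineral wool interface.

T = 79.5 °C

Resistance network (inner→outer):
  R'_conv,in = 1/(2πr h) = 1/(2π·0.0237·1480) = 0.004537 m·K/W
  R'_cast iron = ln(0.0266/0.0237)/(2πk) = 0.1154/(2π·45.6) = 4.029×10^-4 m·K/W
  R'_calcium silicate = ln(0.0583/0.0266)/(2πk) = 0.7847/(2π·0.0505) = 2.473 m·K/W
  R'_mineral wool = ln(0.0677/0.0583)/(2πk) = 0.1495/(2π·0.0344) = 0.6916 m·K/W
  R'_conv,out = 1/(2πr h) = 1/(2π·0.0677·14.8) = 0.1588 m·K/W
ΣR = 0.004537 + 4.029×10^-4 + 2.473 + 0.6916 + 0.1588 = 3.328 m·K/W
Q' = ΔT/ΣR = (224 °C − 29.9 °C)/3.328 = 58.32 W/m
From the inner boundary to the calcium silicate/mineral wool interface, ΣR_partial = 2.478 m·K/W.
T_interface = T_in − Q'·ΣR_partial = 224 °C − (58.32)(2.478) = 79.5 °C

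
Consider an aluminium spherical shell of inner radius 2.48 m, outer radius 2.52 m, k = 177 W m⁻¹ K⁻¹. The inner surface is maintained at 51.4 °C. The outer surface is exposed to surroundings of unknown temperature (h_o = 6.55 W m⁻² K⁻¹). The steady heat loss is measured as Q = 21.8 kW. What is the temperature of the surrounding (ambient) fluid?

Series resistances:
  R_aluminium = (1/2.48 − 1/2.52)/(4πk) = 0.006400/(4π·177) = 2.878×10^-6 K/W
  R_conv,out = 1/(4πr²h) = 1/(4π·2.52²·6.55) = 0.001913 K/W
ΣR = 0.001916 K/W
ΔT = Q·ΣR = 21800 × 0.001916 = 41.77 K
Heat flows outward, so T_out = T_in − ΔT = 51.4 − 41.77 = 9.63 °C

T_out = 9.63 °C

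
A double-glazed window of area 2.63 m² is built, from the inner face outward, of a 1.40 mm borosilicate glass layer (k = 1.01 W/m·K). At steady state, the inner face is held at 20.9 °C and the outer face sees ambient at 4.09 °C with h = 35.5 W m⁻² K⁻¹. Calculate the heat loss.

Resistance network (inner→outer):
  R_borosilicate glass = L/(kA) = 0.00140/(1.01·2.63) = 5.270×10^-4 K/W
  R_conv,out = 1/(hA) = 1/(35.5·2.63) = 0.01071 K/W
ΣR = 5.270×10^-4 + 0.01071 = 0.01124 K/W
Q = ΔT/ΣR = (20.9 °C − 4.09 °C)/0.01124 = 1500 W

Q = 1500 W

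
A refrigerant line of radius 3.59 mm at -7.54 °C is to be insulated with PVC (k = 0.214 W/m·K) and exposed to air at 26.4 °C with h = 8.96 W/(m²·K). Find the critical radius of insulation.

r_cr = 2.39 cm

For a cylinder, r_cr = k_ins/h = 0.214/8.96 = 0.0239 m = 2.39 cm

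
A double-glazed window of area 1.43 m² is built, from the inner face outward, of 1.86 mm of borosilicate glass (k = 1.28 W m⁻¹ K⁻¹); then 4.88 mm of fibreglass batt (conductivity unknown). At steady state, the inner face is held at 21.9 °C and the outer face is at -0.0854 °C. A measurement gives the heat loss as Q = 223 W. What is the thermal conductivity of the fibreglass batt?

ΣR = ΔT/Q = |21.9 − -0.0854|/223 = 0.09859 K/W
Known resistances:
  R_borosilicate glass = L/(kA) = 0.00186/(1.28·1.43) = 0.001016 K/W
R_fibreglass batt = ΣR − ΣR_known = 0.09859 − 0.001016 = 0.09757 K/W
L/(kA) = 0.09757 ⇒ k = 0.00488/(0.09757·1.43) = 0.0350 W/m·K

k = 0.0350 W/m·K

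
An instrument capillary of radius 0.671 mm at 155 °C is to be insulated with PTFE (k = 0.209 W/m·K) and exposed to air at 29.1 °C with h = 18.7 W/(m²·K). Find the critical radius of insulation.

For a cylinder, r_cr = k_ins/h = 0.209/18.7 = 0.0112 m = 1.12 cm

r_cr = 1.12 cm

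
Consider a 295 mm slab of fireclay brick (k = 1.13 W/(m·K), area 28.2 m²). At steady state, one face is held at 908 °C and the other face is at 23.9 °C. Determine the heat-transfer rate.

Q = 95.5 kW

Q = kA·ΔT/L = 1.13 × 28.2 × |908 °C − 23.9 °C| / 0.295 = 95500 W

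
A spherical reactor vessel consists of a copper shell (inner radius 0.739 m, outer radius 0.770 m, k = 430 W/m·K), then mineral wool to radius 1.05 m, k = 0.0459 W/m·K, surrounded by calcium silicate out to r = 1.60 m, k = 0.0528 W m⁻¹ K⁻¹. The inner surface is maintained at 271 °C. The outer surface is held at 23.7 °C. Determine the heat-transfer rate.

Q = 226 W

Series thermal resistances, inner to outer:
  R_copper = (1/0.739 − 1/0.770)/(4πk) = 0.05448/(4π·430) = 1.008×10^-5 K/W
  R_mineral wool = (1/0.770 − 1/1.05)/(4πk) = 0.3463/(4π·0.0459) = 0.6004 K/W
  R_calcium silicate = (1/1.05 − 1/1.60)/(4πk) = 0.3274/(4π·0.0528) = 0.4934 K/W
ΣR = 1.008×10^-5 + 0.6004 + 0.4934 = 1.094 K/W
Q = ΔT/ΣR = (271 °C − 23.7 °C)/1.094 = 226 W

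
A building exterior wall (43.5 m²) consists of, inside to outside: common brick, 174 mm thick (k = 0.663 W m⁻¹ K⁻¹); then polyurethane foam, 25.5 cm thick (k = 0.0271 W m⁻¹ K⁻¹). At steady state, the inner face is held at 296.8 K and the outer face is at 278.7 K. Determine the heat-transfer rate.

Resistance network (inner→outer):
  R_common brick = L/(kA) = 0.174/(0.663·43.5) = 0.006033 K/W
  R_polyurethane foam = L/(kA) = 0.255/(0.0271·43.5) = 0.2163 K/W
ΣR = 0.006033 + 0.2163 = 0.2223 K/W
Q = ΔT/ΣR = (296.8 K − 278.7 K)/0.2223 = 81.4 W

Q = 81.4 W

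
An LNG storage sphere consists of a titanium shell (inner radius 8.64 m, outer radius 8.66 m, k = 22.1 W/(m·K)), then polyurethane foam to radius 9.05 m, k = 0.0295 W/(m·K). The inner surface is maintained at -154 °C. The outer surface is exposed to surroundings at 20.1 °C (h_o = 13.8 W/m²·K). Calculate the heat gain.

Series thermal resistances, inner to outer:
  R_titanium = (1/8.64 − 1/8.66)/(4πk) = 2.673×10^-4/(4π·22.1) = 9.625×10^-7 K/W
  R_polyurethane foam = (1/8.66 − 1/9.05)/(4πk) = 0.004976/(4π·0.0295) = 0.01342 K/W
  R_conv,out = 1/(4πr²h) = 1/(4π·9.05²·13.8) = 7.041×10^-5 K/W
ΣR = 9.625×10^-7 + 0.01342 + 7.041×10^-5 = 0.01349 K/W
Q = ΔT/ΣR = (-154 °C − 20.1 °C)/0.01349 = -12900 W
(Negative Q ⇒ heat flows inward; heat gain = 12900 W.)

Q = 12.9 kW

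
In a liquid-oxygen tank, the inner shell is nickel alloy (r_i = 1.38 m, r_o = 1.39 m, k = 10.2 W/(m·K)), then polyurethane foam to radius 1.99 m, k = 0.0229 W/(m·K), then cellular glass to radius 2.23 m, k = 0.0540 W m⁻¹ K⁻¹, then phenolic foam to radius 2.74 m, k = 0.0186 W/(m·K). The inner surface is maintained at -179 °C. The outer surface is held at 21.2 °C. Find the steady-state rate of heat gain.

Q = 168 W

Resistance network (inner→outer):
  R_nickel alloy = (1/1.38 − 1/1.39)/(4πk) = 0.005213/(4π·10.2) = 4.067×10^-5 K/W
  R_polyurethane foam = (1/1.39 − 1/1.99)/(4πk) = 0.2169/(4π·0.0229) = 0.7538 K/W
  R_cellular glass = (1/1.99 − 1/2.23)/(4πk) = 0.05408/(4π·0.0540) = 0.07970 K/W
  R_phenolic foam = (1/2.23 − 1/2.74)/(4πk) = 0.08347/(4π·0.0186) = 0.3571 K/W
ΣR = 4.067×10^-5 + 0.7538 + 0.07970 + 0.3571 = 1.191 K/W
Q = ΔT/ΣR = (-179 °C − 21.2 °C)/1.191 = -168 W
(Negative Q ⇒ heat flows inward; heat gain = 168 W.)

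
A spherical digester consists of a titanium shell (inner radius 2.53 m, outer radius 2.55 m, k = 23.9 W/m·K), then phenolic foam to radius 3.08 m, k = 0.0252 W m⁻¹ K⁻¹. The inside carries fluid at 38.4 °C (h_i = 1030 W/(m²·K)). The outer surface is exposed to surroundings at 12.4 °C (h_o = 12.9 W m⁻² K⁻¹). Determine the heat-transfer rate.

Q = 122 W

Treat each layer as a resistance in series:
  R_conv,in = 1/(4πr²h) = 1/(4π·2.53²·1030) = 1.207×10^-5 K/W
  R_titanium = (1/2.53 − 1/2.55)/(4πk) = 0.003100/(4π·23.9) = 1.032×10^-5 K/W
  R_phenolic foam = (1/2.55 − 1/3.08)/(4πk) = 0.06748/(4π·0.0252) = 0.2131 K/W
  R_conv,out = 1/(4πr²h) = 1/(4π·3.08²·12.9) = 6.503×10^-4 K/W
ΣR = 1.207×10^-5 + 1.032×10^-5 + 0.2131 + 6.503×10^-4 = 0.2138 K/W
Q = ΔT/ΣR = (38.4 °C − 12.4 °C)/0.2138 = 122 W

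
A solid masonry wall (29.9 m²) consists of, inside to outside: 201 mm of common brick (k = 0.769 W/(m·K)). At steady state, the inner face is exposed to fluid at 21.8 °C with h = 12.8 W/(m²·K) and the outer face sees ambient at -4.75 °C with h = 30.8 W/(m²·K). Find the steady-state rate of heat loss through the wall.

Resistance network (inner→outer):
  R_conv,in = 1/(hA) = 1/(12.8·29.9) = 0.002613 K/W
  R_common brick = L/(kA) = 0.201/(0.769·29.9) = 0.008742 K/W
  R_conv,out = 1/(hA) = 1/(30.8·29.9) = 0.001086 K/W
ΣR = 0.002613 + 0.008742 + 0.001086 = 0.01244 K/W
Q = ΔT/ΣR = (21.8 °C − -4.75 °C)/0.01244 = 2130 W

Q = 2.13 kW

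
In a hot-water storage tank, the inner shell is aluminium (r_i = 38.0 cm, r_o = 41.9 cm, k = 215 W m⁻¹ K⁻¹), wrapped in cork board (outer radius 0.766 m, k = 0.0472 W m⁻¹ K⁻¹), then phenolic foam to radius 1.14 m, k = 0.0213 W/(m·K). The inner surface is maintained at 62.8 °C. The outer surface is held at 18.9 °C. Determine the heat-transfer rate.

Resistance network (inner→outer):
  R_aluminium = (1/0.380 − 1/0.419)/(4πk) = 0.2449/(4π·215) = 9.066×10^-5 K/W
  R_cork board = (1/0.419 − 1/0.766)/(4πk) = 1.081/(4π·0.0472) = 1.823 K/W
  R_phenolic foam = (1/0.766 − 1/1.14)/(4πk) = 0.4283/(4π·0.0213) = 1.600 K/W
ΣR = 9.066×10^-5 + 1.823 + 1.600 = 3.423 K/W
Q = ΔT/ΣR = (62.8 °C − 18.9 °C)/3.423 = 12.8 W

Q = 12.8 W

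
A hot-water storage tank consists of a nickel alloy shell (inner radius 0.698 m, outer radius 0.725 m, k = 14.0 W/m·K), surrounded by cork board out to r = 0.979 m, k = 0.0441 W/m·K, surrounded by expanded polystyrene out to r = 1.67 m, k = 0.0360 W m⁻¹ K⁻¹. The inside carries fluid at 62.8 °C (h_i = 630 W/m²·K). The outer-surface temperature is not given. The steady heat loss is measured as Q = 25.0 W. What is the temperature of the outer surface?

T_out = 23.3 °C

Series resistances:
  R_conv,in = 1/(4πr²h) = 1/(4π·0.698²·630) = 2.593×10^-4 K/W
  R_nickel alloy = (1/0.698 − 1/0.725)/(4πk) = 0.05335/(4π·14.0) = 3.033×10^-4 K/W
  R_cork board = (1/0.725 − 1/0.979)/(4πk) = 0.3579/(4π·0.0441) = 0.6458 K/W
  R_expanded polystyrene = (1/0.979 − 1/1.67)/(4πk) = 0.4226/(4π·0.0360) = 0.9343 K/W
ΣR = 1.581 K/W
ΔT = Q·ΣR = 25.0 × 1.581 = 39.52 K
Heat flows outward, so T_out = T_in − ΔT = 62.8 − 39.52 = 23.3 °C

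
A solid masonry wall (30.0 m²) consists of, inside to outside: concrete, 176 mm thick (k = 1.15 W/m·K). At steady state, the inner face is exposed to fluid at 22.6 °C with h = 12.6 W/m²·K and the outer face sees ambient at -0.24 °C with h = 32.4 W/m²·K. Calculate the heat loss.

Q = 2.60 kW

Treat each layer as a resistance in series:
  R_conv,in = 1/(hA) = 1/(12.6·30.0) = 0.002646 K/W
  R_concrete = L/(kA) = 0.176/(1.15·30.0) = 0.005101 K/W
  R_conv,out = 1/(hA) = 1/(32.4·30.0) = 0.001029 K/W
ΣR = 0.002646 + 0.005101 + 0.001029 = 0.008776 K/W
Q = ΔT/ΣR = (22.6 °C − -0.24 °C)/0.008776 = 2600 W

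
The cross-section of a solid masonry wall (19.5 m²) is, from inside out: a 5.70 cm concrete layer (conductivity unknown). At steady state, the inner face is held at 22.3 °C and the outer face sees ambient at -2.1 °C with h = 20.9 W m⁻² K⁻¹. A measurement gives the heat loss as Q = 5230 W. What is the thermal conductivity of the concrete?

ΣR = ΔT/Q = |22.3 − -2.1|/5230 = 0.004665 K/W
Known resistances:
  R_conv,out = 1/(hA) = 1/(20.9·19.5) = 0.002454 K/W
R_concrete = ΣR − ΣR_known = 0.004665 − 0.002454 = 0.002211 K/W
L/(kA) = 0.002211 ⇒ k = 0.0570/(0.002211·19.5) = 1.32 W/m·K

k = 1.32 W/m·K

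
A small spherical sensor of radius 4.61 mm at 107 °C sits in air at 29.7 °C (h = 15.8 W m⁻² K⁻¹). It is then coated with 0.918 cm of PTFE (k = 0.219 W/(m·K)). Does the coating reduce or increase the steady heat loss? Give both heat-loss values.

Critical radius for a sphere: r_cr = 2k/h = 0.0277 m = 2.77 cm.
Outer radius after coating: r₂ = 0.00461 + 0.00918 = 0.01379 m.
Since r₁ < r_cr and r₂ ≤ r_cr, the coating moves toward the maximum at r_cr — heat loss rises.
Bare: R = 1/(4πr₁²h) = 237.0 K/W; Q = 77.3/237.0 = 0.326 W.
Coated: R = R_cond + R_conv = 78.96 K/W; Q = 77.3/78.96 = 0.979 W.

increases: 0.326 → 0.979 W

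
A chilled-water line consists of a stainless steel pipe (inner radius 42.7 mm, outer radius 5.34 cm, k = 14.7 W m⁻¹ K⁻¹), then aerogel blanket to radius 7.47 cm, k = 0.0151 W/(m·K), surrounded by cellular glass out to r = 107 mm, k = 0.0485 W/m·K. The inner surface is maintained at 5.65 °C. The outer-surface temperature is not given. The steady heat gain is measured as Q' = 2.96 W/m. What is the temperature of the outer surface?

T_out = 19.6 °C

Series resistances:
  R'_stainless steel = ln(0.0534/0.0427)/(2πk) = 0.2236/(2π·14.7) = 0.002421 m·K/W
  R'_aerogel blanket = ln(0.0747/0.0534)/(2πk) = 0.3357/(2π·0.0151) = 3.538 m·K/W
  R'_cellular glass = ln(0.107/0.0747)/(2πk) = 0.3593/(2π·0.0485) = 1.179 m·K/W
ΣR = 4.720 m·K/W
ΔT = Q'·ΣR = 2.96 × 4.720 = 13.97 K
Heat flows inward, so T_out = T_in + ΔT = 5.65 + 13.97 = 19.6 °C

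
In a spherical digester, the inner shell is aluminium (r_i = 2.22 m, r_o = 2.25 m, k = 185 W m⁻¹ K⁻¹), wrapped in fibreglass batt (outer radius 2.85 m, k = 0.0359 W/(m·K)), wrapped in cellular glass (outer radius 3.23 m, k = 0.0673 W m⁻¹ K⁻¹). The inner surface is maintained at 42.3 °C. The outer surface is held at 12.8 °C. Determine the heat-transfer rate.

Q = 115 W

Treat each layer as a resistance in series:
  R_aluminium = (1/2.22 − 1/2.25)/(4πk) = 0.006006/(4π·185) = 2.583×10^-6 K/W
  R_fibreglass batt = (1/2.25 − 1/2.85)/(4πk) = 0.09357/(4π·0.0359) = 0.2074 K/W
  R_cellular glass = (1/2.85 − 1/3.23)/(4πk) = 0.04128/(4π·0.0673) = 0.04881 K/W
ΣR = 2.583×10^-6 + 0.2074 + 0.04881 = 0.2562 K/W
Q = ΔT/ΣR = (42.3 °C − 12.8 °C)/0.2562 = 115 W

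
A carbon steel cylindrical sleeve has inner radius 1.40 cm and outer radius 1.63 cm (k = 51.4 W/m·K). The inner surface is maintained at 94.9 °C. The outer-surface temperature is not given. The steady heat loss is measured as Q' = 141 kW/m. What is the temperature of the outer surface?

T_out = 28.5 °C

Series resistances:
  R'_carbon steel = ln(0.0163/0.0140)/(2πk) = 0.1521/(2π·51.4) = 4.710×10^-4 m·K/W
ΣR = 4.710×10^-4 m·K/W
ΔT = Q'·ΣR = 1.41×10^5 × 4.710×10^-4 = 66.41 K
Heat flows outward, so T_out = T_in − ΔT = 94.9 − 66.41 = 28.5 °C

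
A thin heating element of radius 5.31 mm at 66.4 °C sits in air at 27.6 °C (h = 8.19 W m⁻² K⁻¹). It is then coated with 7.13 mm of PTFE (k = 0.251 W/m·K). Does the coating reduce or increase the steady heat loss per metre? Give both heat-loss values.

increases: 10.6 → 18.5 W/m

Critical radius for a cylinder: r_cr = k/h = 0.0306 m = 3.06 cm.
Outer radius after coating: r₂ = 0.00531 + 0.00713 = 0.01244 m.
Since r₁ < r_cr and r₂ ≤ r_cr, the coating moves toward the maximum at r_cr — heat loss rises.
Bare: R = 1/(2πr₁h) = 3.660 m·K/W; Q = 38.8/3.660 = 10.6 W/m.
Coated: R = R_cond + R_conv = 2.102 m·K/W; Q = 38.8/2.102 = 18.5 W/m.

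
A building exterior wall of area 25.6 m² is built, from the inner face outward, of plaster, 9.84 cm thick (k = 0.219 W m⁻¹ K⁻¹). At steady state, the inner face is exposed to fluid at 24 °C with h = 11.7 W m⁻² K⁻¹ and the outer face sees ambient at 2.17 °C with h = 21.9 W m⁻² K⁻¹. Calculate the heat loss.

Treat each layer as a resistance in series:
  R_conv,in = 1/(hA) = 1/(11.7·25.6) = 0.003339 K/W
  R_plaster = L/(kA) = 0.0984/(0.219·25.6) = 0.01755 K/W
  R_conv,out = 1/(hA) = 1/(21.9·25.6) = 0.001784 K/W
ΣR = 0.003339 + 0.01755 + 0.001784 = 0.02267 K/W
Q = ΔT/ΣR = (24 °C − 2.17 °C)/0.02267 = 963 W

Q = 963 W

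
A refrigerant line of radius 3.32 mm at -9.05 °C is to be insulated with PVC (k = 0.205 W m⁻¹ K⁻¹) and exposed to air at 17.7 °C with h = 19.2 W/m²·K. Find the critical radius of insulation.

r_cr = 1.07 cm

For a cylinder, r_cr = k_ins/h = 0.205/19.2 = 0.0107 m = 1.07 cm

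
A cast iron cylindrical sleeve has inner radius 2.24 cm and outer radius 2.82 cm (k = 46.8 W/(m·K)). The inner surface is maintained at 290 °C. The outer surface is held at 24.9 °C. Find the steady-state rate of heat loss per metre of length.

Q' = 339 kW/m

Q' = 2πk·ΔT/ln(r₂/r₁) = 2π × 46.8 × 265.1 / ln(0.0282/0.0224) = 3.39×10^5 W/m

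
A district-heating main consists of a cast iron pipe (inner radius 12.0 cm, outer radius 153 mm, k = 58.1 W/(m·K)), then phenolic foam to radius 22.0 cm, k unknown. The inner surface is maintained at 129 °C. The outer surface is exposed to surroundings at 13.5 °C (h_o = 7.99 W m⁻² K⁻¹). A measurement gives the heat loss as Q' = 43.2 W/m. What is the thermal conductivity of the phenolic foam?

ΣR = ΔT/Q' = |129 − 13.5|/43.2 = 2.674 m·K/W
Known resistances:
  R'_cast iron = ln(0.153/0.120)/(2πk) = 0.2429/(2π·58.1) = 6.655×10^-4 m·K/W
  R'_conv,out = 1/(2πr h) = 1/(2π·0.220·7.99) = 0.09054 m·K/W
R_phenolic foam = ΣR − ΣR_known = 2.674 − 0.09121 = 2.583 m·K/W
ln(r₂/r₁)/(2πk) = 2.583 ⇒ k = 0.3632/(2π·2.583) = 0.0224 W/m·K

k = 0.0224 W/m·K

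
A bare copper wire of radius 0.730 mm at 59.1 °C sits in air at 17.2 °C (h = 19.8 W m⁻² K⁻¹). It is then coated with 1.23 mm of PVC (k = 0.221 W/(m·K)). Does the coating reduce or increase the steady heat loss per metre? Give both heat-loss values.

Critical radius for a cylinder: r_cr = k/h = 0.0112 m = 1.12 cm.
Outer radius after coating: r₂ = 7.30×10^-4 + 0.00123 = 0.001960 m.
Since r₁ < r_cr and r₂ ≤ r_cr, the coating moves toward the maximum at r_cr — heat loss rises.
Bare: R = 1/(2πr₁h) = 11.01 m·K/W; Q = 41.9/11.01 = 3.81 W/m.
Coated: R = R_cond + R_conv = 4.812 m·K/W; Q = 41.9/4.812 = 8.71 W/m.

increases: 3.81 → 8.71 W/m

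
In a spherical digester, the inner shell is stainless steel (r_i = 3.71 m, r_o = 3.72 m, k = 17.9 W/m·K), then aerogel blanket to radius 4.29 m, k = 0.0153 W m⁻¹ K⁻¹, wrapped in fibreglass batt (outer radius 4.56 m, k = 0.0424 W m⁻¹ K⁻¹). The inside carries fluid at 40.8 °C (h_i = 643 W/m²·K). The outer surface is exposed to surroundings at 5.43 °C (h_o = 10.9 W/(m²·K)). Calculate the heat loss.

Q = 167 W

Resistance network (inner→outer):
  R_conv,in = 1/(4πr²h) = 1/(4π·3.71²·643) = 8.991×10^-6 K/W
  R_stainless steel = (1/3.71 − 1/3.72)/(4πk) = 7.246×10^-4/(4π·17.9) = 3.221×10^-6 K/W
  R_aerogel blanket = (1/3.72 − 1/4.29)/(4πk) = 0.03572/(4π·0.0153) = 0.1858 K/W
  R_fibreglass batt = (1/4.29 − 1/4.56)/(4πk) = 0.01380/(4π·0.0424) = 0.02590 K/W
  R_conv,out = 1/(4πr²h) = 1/(4π·4.56²·10.9) = 3.511×10^-4 K/W
ΣR = 8.991×10^-6 + 3.221×10^-6 + 0.1858 + 0.02590 + 3.511×10^-4 = 0.2121 K/W
Q = ΔT/ΣR = (40.8 °C − 5.43 °C)/0.2121 = 167 W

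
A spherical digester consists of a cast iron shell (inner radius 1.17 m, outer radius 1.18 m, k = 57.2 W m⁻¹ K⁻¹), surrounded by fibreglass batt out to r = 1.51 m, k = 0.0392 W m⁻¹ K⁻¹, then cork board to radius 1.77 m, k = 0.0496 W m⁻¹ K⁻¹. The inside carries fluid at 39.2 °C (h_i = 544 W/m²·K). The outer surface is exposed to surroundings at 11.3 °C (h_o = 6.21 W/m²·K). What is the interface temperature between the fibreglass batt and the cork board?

T = 19.6 °C

Treat each layer as a resistance in series:
  R_conv,in = 1/(4πr²h) = 1/(4π·1.17²·544) = 1.069×10^-4 K/W
  R_cast iron = (1/1.17 − 1/1.18)/(4πk) = 0.007243/(4π·57.2) = 1.008×10^-5 K/W
  R_fibreglass batt = (1/1.18 − 1/1.51)/(4πk) = 0.1852/(4π·0.0392) = 0.3760 K/W
  R_cork board = (1/1.51 − 1/1.77)/(4πk) = 0.09728/(4π·0.0496) = 0.1561 K/W
  R_conv,out = 1/(4πr²h) = 1/(4π·1.77²·6.21) = 0.004090 K/W
ΣR = 1.069×10^-4 + 1.008×10^-5 + 0.3760 + 0.1561 + 0.004090 = 0.5363 K/W
Q = ΔT/ΣR = (39.2 °C − 11.3 °C)/0.5363 = 52.02 W
From the inner boundary to the fibreglass batt/cork board interface, ΣR_partial = 0.3761 K/W.
T_interface = T_in − Q·ΣR_partial = 39.2 °C − (52.02)(0.3761) = 19.6 °C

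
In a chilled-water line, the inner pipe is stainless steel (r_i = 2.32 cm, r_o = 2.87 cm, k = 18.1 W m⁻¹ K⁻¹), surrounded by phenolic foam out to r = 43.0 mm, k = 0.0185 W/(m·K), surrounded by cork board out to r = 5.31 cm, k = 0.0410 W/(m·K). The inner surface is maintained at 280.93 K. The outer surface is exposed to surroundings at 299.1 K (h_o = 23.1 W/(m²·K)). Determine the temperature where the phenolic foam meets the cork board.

Resistance network (inner→outer):
  R'_stainless steel = ln(0.0287/0.0232)/(2πk) = 0.2127/(2π·18.1) = 0.001871 m·K/W
  R'_phenolic foam = ln(0.0430/0.0287)/(2πk) = 0.4043/(2π·0.0185) = 3.478 m·K/W
  R'_cork board = ln(0.0531/0.0430)/(2πk) = 0.2110/(2π·0.0410) = 0.8190 m·K/W
  R'_conv,out = 1/(2πr h) = 1/(2π·0.0531·23.1) = 0.1298 m·K/W
ΣR = 0.001871 + 3.478 + 0.8190 + 0.1298 = 4.429 m·K/W
Q' = ΔT/ΣR = (280.93 K − 299.1 K)/4.429 = -4.103 W/m
From the inner boundary to the phenolic foam/cork board interface, ΣR_partial = 3.480 m·K/W.
T_interface = T_in − Q'·ΣR_partial = 280.93 K − (-4.103)(3.480) = 295.2 K

T = 295.2 K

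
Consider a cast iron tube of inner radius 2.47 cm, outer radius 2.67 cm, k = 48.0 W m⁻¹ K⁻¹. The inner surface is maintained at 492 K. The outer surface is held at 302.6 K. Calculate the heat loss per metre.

Q' = 2πk·ΔT/ln(r₂/r₁) = 2π × 48.0 × 189.4 / ln(0.0267/0.0247) = 7.34×10^5 W/m

Q' = 7.34×10^5 W/m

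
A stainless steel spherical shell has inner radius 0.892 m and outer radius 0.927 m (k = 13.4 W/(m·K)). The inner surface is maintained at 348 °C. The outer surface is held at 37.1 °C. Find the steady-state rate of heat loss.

Q = 4πk·ΔT/(1/r₁ − 1/r₂) = 4π × 13.4 × 310.9 / (1/0.892 − 1/0.927) = 1.24×10^6 W

Q = 1240 kW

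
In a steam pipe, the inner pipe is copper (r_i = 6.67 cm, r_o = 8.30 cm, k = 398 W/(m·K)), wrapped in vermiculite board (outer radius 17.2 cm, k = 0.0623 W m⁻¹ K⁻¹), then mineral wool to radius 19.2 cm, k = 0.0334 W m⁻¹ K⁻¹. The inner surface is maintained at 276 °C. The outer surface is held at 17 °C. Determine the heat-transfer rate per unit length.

Resistance network (inner→outer):
  R'_copper = ln(0.0830/0.0667)/(2πk) = 0.2186/(2π·398) = 8.743×10^-5 m·K/W
  R'_vermiculite board = ln(0.172/0.0830)/(2πk) = 0.7287/(2π·0.0623) = 1.861 m·K/W
  R'_mineral wool = ln(0.192/0.172)/(2πk) = 0.1100/(2π·0.0334) = 0.5242 m·K/W
ΣR = 8.743×10^-5 + 1.861 + 0.5242 = 2.385 m·K/W
Q' = ΔT/ΣR = (276 °C − 17 °C)/2.385 = 109 W/m

Q' = 109 W/m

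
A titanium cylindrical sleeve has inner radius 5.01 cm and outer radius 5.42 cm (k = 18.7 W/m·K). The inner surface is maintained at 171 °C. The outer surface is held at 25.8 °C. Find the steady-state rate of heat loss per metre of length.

Q' = 2πk·ΔT/ln(r₂/r₁) = 2π × 18.7 × 145.2 / ln(0.0542/0.0501) = 2.17×10^5 W/m

Q' = 2.17×10^5 W/m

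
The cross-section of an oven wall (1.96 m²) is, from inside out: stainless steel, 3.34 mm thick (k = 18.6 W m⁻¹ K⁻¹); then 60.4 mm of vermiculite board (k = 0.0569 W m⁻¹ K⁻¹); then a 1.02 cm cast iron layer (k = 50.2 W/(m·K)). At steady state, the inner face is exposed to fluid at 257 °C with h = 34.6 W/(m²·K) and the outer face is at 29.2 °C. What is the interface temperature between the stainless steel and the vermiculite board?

T = 251 °C

Series thermal resistances, inner to outer:
  R_conv,in = 1/(hA) = 1/(34.6·1.96) = 0.01475 K/W
  R_stainless steel = L/(kA) = 0.00334/(18.6·1.96) = 9.162×10^-5 K/W
  R_vermiculite board = L/(kA) = 0.0604/(0.0569·1.96) = 0.5416 K/W
  R_cast iron = L/(kA) = 0.0102/(50.2·1.96) = 1.037×10^-4 K/W
ΣR = 0.01475 + 9.162×10^-5 + 0.5416 + 1.037×10^-4 = 0.5565 K/W
Q = ΔT/ΣR = (257 °C − 29.2 °C)/0.5565 = 409.3 W
From the inner boundary to the stainless steel/vermiculite board interface, ΣR_partial = 0.01484 K/W.
T_interface = T_in − Q·ΣR_partial = 257 °C − (409.3)(0.01484) = 251 °C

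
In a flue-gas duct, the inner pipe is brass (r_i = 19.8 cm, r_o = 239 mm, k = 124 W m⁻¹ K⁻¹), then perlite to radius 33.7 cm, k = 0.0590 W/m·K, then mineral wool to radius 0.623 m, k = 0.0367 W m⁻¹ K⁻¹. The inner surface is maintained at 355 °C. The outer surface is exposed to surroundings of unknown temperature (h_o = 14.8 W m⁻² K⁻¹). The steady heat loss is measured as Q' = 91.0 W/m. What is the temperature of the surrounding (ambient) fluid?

Series resistances:
  R'_brass = ln(0.239/0.198)/(2πk) = 0.1882/(2π·124) = 2.416×10^-4 m·K/W
  R'_perlite = ln(0.337/0.239)/(2πk) = 0.3436/(2π·0.0590) = 0.9269 m·K/W
  R'_mineral wool = ln(0.623/0.337)/(2πk) = 0.6145/(2π·0.0367) = 2.665 m·K/W
  R'_conv,out = 1/(2πr h) = 1/(2π·0.623·14.8) = 0.01726 m·K/W
ΣR = 3.609 m·K/W
ΔT = Q'·ΣR = 91.0 × 3.609 = 328.4 K
Heat flows outward, so T_out = T_in − ΔT = 355 − 328.4 = 26.6 °C

T_out = 26.6 °C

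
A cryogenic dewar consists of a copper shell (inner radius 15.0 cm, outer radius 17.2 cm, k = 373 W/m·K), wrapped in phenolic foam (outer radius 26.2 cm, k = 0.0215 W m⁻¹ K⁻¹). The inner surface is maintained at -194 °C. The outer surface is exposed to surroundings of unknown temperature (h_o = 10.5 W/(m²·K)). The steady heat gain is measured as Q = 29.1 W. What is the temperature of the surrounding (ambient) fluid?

Sum the resistances:
  R_copper = (1/0.150 − 1/0.172)/(4πk) = 0.8527/(4π·373) = 1.819×10^-4 K/W
  R_phenolic foam = (1/0.172 − 1/0.262)/(4πk) = 1.997/(4π·0.0215) = 7.392 K/W
  R_conv,out = 1/(4πr²h) = 1/(4π·0.262²·10.5) = 0.1104 K/W
ΣR = 7.503 K/W
ΔT = Q·ΣR = 29.1 × 7.503 = 218.3 K
Heat flows inward, so T_out = T_in + ΔT = -194 + 218.3 = 24.3 °C

T_out = 24.3 °C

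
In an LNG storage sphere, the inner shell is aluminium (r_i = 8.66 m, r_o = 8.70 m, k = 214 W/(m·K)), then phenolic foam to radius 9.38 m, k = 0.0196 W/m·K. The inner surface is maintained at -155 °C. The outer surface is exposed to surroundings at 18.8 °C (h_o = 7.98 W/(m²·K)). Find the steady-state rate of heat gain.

Q = 5.12 kW

Treat each layer as a resistance in series:
  R_aluminium = (1/8.66 − 1/8.70)/(4πk) = 5.309×10^-4/(4π·214) = 1.974×10^-7 K/W
  R_phenolic foam = (1/8.70 − 1/9.38)/(4πk) = 0.008333/(4π·0.0196) = 0.03383 K/W
  R_conv,out = 1/(4πr²h) = 1/(4π·9.38²·7.98) = 1.133×10^-4 K/W
ΣR = 1.974×10^-7 + 0.03383 + 1.133×10^-4 = 0.03394 K/W
Q = ΔT/ΣR = (-155 °C − 18.8 °C)/0.03394 = -5120 W
(Negative Q ⇒ heat flows inward; heat gain = 5120 W.)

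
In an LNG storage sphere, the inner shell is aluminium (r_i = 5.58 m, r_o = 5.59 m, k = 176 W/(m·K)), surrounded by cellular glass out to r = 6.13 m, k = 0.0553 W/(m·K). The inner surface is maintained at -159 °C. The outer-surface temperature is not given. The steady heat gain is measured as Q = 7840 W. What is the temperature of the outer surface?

Sum the resistances:
  R_aluminium = (1/5.58 − 1/5.59)/(4πk) = 3.206×10^-4/(4π·176) = 1.450×10^-7 K/W
  R_cellular glass = (1/5.59 − 1/6.13)/(4πk) = 0.01576/(4π·0.0553) = 0.02268 K/W
ΣR = 0.02268 K/W
ΔT = Q·ΣR = 7840 × 0.02268 = 177.8 K
Heat flows inward, so T_out = T_in + ΔT = -159 + 177.8 = 18.8 °C

T_out = 18.8 °C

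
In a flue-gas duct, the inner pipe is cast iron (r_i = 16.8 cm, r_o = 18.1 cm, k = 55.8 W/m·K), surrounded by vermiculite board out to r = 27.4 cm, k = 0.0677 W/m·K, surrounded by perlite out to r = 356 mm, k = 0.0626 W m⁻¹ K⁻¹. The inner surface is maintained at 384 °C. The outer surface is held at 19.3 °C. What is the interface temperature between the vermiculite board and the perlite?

Treat each layer as a resistance in series:
  R'_cast iron = ln(0.181/0.168)/(2πk) = 0.07453/(2π·55.8) = 2.126×10^-4 m·K/W
  R'_vermiculite board = ln(0.274/0.181)/(2πk) = 0.4146/(2π·0.0677) = 0.9748 m·K/W
  R'_perlite = ln(0.356/0.274)/(2πk) = 0.2618/(2π·0.0626) = 0.6656 m·K/W
ΣR = 2.126×10^-4 + 0.9748 + 0.6656 = 1.641 m·K/W
Q' = ΔT/ΣR = (384 °C − 19.3 °C)/1.641 = 222.2 W/m
From the inner boundary to the vermiculite board/perlite interface, ΣR_partial = 0.9750 m·K/W.
T_interface = T_in − Q'·ΣR_partial = 384 °C − (222.2)(0.9750) = 167 °C

T = 167 °C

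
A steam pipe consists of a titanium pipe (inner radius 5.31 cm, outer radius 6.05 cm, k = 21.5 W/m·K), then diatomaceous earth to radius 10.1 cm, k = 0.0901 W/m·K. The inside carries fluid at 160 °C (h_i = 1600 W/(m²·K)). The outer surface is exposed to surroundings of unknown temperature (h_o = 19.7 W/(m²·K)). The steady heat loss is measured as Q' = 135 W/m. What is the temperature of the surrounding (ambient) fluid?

Series resistances:
  R'_conv,in = 1/(2πr h) = 1/(2π·0.0531·1600) = 0.001873 m·K/W
  R'_titanium = ln(0.0605/0.0531)/(2πk) = 0.1305/(2π·21.5) = 9.658×10^-4 m·K/W
  R'_diatomaceous earth = ln(0.101/0.0605)/(2πk) = 0.5125/(2π·0.0901) = 0.9053 m·K/W
  R'_conv,out = 1/(2πr h) = 1/(2π·0.101·19.7) = 0.07999 m·K/W
ΣR = 0.9881 m·K/W
ΔT = Q'·ΣR = 135 × 0.9881 = 133.4 K
Heat flows outward, so T_out = T_in − ΔT = 160 − 133.4 = 26.6 °C

T_out = 26.6 °C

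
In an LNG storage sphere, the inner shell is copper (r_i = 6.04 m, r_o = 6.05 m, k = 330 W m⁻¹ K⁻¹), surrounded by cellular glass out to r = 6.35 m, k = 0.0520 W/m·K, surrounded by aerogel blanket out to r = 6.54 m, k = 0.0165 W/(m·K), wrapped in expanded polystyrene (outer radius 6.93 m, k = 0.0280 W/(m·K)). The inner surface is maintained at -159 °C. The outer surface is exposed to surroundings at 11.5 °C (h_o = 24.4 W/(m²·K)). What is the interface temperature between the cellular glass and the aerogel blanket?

T = -124 °C

Treat each layer as a resistance in series:
  R_copper = (1/6.04 − 1/6.05)/(4πk) = 2.737×10^-4/(4π·330) = 6.599×10^-8 K/W
  R_cellular glass = (1/6.05 − 1/6.35)/(4πk) = 0.007809/(4π·0.0520) = 0.01195 K/W
  R_aerogel blanket = (1/6.35 − 1/6.54)/(4πk) = 0.004575/(4π·0.0165) = 0.02207 K/W
  R_expanded polystyrene = (1/6.54 − 1/6.93)/(4πk) = 0.008605/(4π·0.0280) = 0.02446 K/W
  R_conv,out = 1/(4πr²h) = 1/(4π·6.93²·24.4) = 6.791×10^-5 K/W
ΣR = 6.599×10^-8 + 0.01195 + 0.02207 + 0.02446 + 6.791×10^-5 = 0.05855 K/W
Q = ΔT/ΣR = (-159 °C − 11.5 °C)/0.05855 = -2912 W
From the inner boundary to the cellular glass/aerogel blanket interface, ΣR_partial = 0.01195 K/W.
T_interface = T_in − Q·ΣR_partial = -159 °C − (-2912)(0.01195) = -124 °C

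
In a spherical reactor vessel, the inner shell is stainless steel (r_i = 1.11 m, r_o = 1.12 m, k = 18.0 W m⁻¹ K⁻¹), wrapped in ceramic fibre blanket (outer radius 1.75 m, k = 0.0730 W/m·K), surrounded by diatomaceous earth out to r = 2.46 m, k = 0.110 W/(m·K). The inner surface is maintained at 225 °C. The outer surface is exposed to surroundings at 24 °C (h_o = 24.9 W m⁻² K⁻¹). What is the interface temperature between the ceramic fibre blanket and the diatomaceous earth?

T = 75.2 °C

Series thermal resistances, inner to outer:
  R_stainless steel = (1/1.11 − 1/1.12)/(4πk) = 0.008044/(4π·18.0) = 3.556×10^-5 K/W
  R_ceramic fibre blanket = (1/1.12 − 1/1.75)/(4πk) = 0.3214/(4π·0.0730) = 0.3504 K/W
  R_diatomaceous earth = (1/1.75 − 1/2.46)/(4πk) = 0.1649/(4π·0.110) = 0.1193 K/W
  R_conv,out = 1/(4πr²h) = 1/(4π·2.46²·24.9) = 5.281×10^-4 K/W
ΣR = 3.556×10^-5 + 0.3504 + 0.1193 + 5.281×10^-4 = 0.4703 K/W
Q = ΔT/ΣR = (225 °C − 24 °C)/0.4703 = 427.4 W
From the inner boundary to the ceramic fibre blanket/diatomaceous earth interface, ΣR_partial = 0.3504 K/W.
T_interface = T_in − Q·ΣR_partial = 225 °C − (427.4)(0.3504) = 75.2 °C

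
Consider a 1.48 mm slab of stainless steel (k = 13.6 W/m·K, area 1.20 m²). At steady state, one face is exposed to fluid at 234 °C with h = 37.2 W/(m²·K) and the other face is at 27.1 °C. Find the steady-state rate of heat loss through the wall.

Treat each layer as a resistance in series:
  R_conv,in = 1/(hA) = 1/(37.2·1.20) = 0.02240 K/W
  R_stainless steel = L/(kA) = 0.00148/(13.6·1.20) = 9.069×10^-5 K/W
ΣR = 0.02240 + 9.069×10^-5 = 0.02249 K/W
Q = ΔT/ΣR = (234 °C − 27.1 °C)/0.02249 = 9200 W

Q = 9.20 kW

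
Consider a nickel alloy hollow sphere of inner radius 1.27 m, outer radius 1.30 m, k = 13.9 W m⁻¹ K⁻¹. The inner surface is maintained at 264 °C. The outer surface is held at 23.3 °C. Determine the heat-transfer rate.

Q = 2310 kW

Q = 4πk·ΔT/(1/r₁ − 1/r₂) = 4π × 13.9 × 240.7 / (1/1.27 − 1/1.30) = 2.31×10^6 W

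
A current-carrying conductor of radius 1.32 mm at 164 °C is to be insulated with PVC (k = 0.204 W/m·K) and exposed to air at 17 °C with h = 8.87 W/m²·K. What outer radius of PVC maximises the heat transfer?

For a cylinder, r_cr = k_ins/h = 0.204/8.87 = 0.0230 m = 2.30 cm

r_cr = 2.30 cm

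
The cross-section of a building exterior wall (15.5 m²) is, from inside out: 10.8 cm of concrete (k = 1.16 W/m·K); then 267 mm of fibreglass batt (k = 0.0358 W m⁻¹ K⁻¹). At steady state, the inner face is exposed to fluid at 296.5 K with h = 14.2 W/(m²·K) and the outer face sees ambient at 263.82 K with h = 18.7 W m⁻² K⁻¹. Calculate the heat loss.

Series thermal resistances, inner to outer:
  R_conv,in = 1/(hA) = 1/(14.2·15.5) = 0.004543 K/W
  R_concrete = L/(kA) = 0.108/(1.16·15.5) = 0.006007 K/W
  R_fibreglass batt = L/(kA) = 0.267/(0.0358·15.5) = 0.4812 K/W
  R_conv,out = 1/(hA) = 1/(18.7·15.5) = 0.003450 K/W
ΣR = 0.004543 + 0.006007 + 0.4812 + 0.003450 = 0.4952 K/W
Q = ΔT/ΣR = (296.5 K − 263.82 K)/0.4952 = 66.0 W

Q = 66.0 W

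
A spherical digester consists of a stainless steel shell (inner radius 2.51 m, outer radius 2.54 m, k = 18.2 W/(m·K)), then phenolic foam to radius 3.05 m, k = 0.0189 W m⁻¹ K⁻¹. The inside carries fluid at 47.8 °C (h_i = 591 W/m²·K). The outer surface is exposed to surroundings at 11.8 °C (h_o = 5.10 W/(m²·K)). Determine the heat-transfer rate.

Q = 129 W

Series thermal resistances, inner to outer:
  R_conv,in = 1/(4πr²h) = 1/(4π·2.51²·591) = 2.137×10^-5 K/W
  R_stainless steel = (1/2.51 − 1/2.54)/(4πk) = 0.004706/(4π·18.2) = 2.057×10^-5 K/W
  R_phenolic foam = (1/2.54 − 1/3.05)/(4πk) = 0.06583/(4π·0.0189) = 0.2772 K/W
  R_conv,out = 1/(4πr²h) = 1/(4π·3.05²·5.10) = 0.001677 K/W
ΣR = 2.137×10^-5 + 2.057×10^-5 + 0.2772 + 0.001677 = 0.2789 K/W
Q = ΔT/ΣR = (47.8 °C − 11.8 °C)/0.2789 = 129 W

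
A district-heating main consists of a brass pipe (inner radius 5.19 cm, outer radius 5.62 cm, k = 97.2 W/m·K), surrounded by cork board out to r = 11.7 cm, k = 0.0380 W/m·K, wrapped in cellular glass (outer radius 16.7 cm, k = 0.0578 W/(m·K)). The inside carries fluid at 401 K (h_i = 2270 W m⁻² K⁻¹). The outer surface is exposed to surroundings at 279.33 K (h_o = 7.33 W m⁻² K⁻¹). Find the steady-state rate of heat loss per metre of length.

Resistance network (inner→outer):
  R'_conv,in = 1/(2πr h) = 1/(2π·0.0519·2270) = 0.001351 m·K/W
  R'_brass = ln(0.0562/0.0519)/(2πk) = 0.07960/(2π·97.2) = 1.303×10^-4 m·K/W
  R'_cork board = ln(0.117/0.0562)/(2πk) = 0.7333/(2π·0.0380) = 3.071 m·K/W
  R'_cellular glass = ln(0.167/0.117)/(2πk) = 0.3558/(2π·0.0578) = 0.9798 m·K/W
  R'_conv,out = 1/(2πr h) = 1/(2π·0.167·7.33) = 0.1300 m·K/W
ΣR = 0.001351 + 1.303×10^-4 + 3.071 + 0.9798 + 0.1300 = 4.182 m·K/W
Q' = ΔT/ΣR = (401 K − 279.33 K)/4.182 = 29.1 W/m

Q' = 29.1 W/m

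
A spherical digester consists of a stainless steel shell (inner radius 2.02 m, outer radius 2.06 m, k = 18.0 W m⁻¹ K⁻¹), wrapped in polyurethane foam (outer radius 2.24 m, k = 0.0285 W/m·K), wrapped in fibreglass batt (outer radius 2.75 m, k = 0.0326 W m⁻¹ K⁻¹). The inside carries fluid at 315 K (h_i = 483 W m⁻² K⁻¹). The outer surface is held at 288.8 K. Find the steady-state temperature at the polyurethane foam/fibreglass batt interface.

Treat each layer as a resistance in series:
  R_conv,in = 1/(4πr²h) = 1/(4π·2.02²·483) = 4.038×10^-5 K/W
  R_stainless steel = (1/2.02 − 1/2.06)/(4πk) = 0.009613/(4π·18.0) = 4.250×10^-5 K/W
  R_polyurethane foam = (1/2.06 − 1/2.24)/(4πk) = 0.03901/(4π·0.0285) = 0.1089 K/W
  R_fibreglass batt = (1/2.24 − 1/2.75)/(4πk) = 0.08279/(4π·0.0326) = 0.2021 K/W
ΣR = 4.038×10^-5 + 4.250×10^-5 + 0.1089 + 0.2021 = 0.3111 K/W
Q = ΔT/ΣR = (315 K − 288.8 K)/0.3111 = 84.22 W
From the inner boundary to the polyurethane foam/fibreglass batt interface, ΣR_partial = 0.1090 K/W.
T_interface = T_in − Q·ΣR_partial = 315 K − (84.22)(0.1090) = 305.8 K

T = 305.8 K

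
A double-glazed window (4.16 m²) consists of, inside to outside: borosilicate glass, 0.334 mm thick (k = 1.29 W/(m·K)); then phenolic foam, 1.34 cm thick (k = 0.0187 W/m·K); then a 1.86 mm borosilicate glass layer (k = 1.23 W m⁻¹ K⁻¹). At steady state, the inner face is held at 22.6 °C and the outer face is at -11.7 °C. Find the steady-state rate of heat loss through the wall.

Resistance network (inner→outer):
  R_borosilicate glass = L/(kA) = 3.34×10^-4/(1.29·4.16) = 6.224×10^-5 K/W
  R_phenolic foam = L/(kA) = 0.0134/(0.0187·4.16) = 0.1723 K/W
  R_borosilicate glass = L/(kA) = 0.00186/(1.23·4.16) = 3.635×10^-4 K/W
ΣR = 6.224×10^-5 + 0.1723 + 3.635×10^-4 = 0.1727 K/W
Q = ΔT/ΣR = (22.6 °C − -11.7 °C)/0.1727 = 199 W

Q = 199 W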